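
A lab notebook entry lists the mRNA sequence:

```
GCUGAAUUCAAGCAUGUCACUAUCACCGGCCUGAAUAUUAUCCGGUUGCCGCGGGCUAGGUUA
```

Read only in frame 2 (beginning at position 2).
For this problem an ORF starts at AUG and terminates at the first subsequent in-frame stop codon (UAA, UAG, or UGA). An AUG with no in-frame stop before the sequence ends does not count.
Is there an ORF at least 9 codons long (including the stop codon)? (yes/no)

no

Frame 2: CUG AAU UCA AGC AUG UCA CUA UCA CCG GCC UGA AUA UUA UCC GGU UGC CGC GGG CUA GGU — AUG at 14, stop UGA at 32 → 21 nt.
Largest ORF found is 7 codons < 9, so no.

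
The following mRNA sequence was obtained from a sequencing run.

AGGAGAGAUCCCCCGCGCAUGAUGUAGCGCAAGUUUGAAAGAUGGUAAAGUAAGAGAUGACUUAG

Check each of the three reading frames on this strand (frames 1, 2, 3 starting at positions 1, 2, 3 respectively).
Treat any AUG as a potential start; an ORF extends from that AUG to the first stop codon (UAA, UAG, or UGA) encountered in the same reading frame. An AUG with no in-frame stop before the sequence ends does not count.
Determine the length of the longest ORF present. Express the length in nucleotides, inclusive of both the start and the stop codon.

12

Frame 1: AGG AGA GAU CCC CCG CGC AUG AUG UAG CGC AAG UUU GAA AGA UGG UAA AGU AAG AGA UGA CUU — AUG at 19, stop UAG at 25 → 9 nt; AUG at 22, stop UAG at 25 → 6 nt.
Frame 2: GGA GAG AUC CCC CGC GCA UGA UGU AGC GCA AGU UUG AAA GAU GGU AAA GUA AGA GAU GAC UUA — no AUG→stop ORF.
Frame 3: GAG AGA UCC CCC GCG CAU GAU GUA GCG CAA GUU UGA AAG AUG GUA AAG UAA GAG AUG ACU UAG — AUG at 42, stop UAA at 51 → 12 nt; AUG at 57, stop UAG at 63 → 9 nt.
Longest: frame 3, positions 42–53, 12 nt = 4 codons = 3 aa. → 12 nucleotides.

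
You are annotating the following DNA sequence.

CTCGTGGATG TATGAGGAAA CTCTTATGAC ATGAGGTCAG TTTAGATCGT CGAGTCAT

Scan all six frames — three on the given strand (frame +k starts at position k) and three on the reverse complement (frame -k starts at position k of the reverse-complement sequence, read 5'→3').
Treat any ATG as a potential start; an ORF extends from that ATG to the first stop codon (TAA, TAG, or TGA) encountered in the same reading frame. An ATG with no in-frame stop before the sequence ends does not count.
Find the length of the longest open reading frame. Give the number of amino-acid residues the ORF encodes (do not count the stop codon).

8

Reverse complement (5'→3'): ATGACTCGACGATCTAAACTGACCTCATGTCATAAGAGTTTCCTCATACATCCACGAG
Frame +1: CTC GTG GAT GTA TGA GGA AAC TCT TAT GAC ATG AGG TCA GTT TAG ATC GTC GAG TCA — ATG at 31, stop TAG at 43 → 15 nt.
Frame +2: TCG TGG ATG TAT GAG GAA ACT CTT ATG ACA TGA GGT CAG TTT AGA TCG TCG AGT CAT — ATG at 8, stop TGA at 32 → 27 nt; ATG at 26, stop TGA at 32 → 9 nt.
Frame +3: CGT GGA TGT ATG AGG AAA CTC TTA TGA CAT GAG GTC AGT TTA GAT CGT CGA GTC — ATG at 12, stop TGA at 27 → 18 nt.
Frame -1: ATG ACT CGA CGA TCT AAA CTG ACC TCA TGT CAT AAG AGT TTC CTC ATA CAT CCA CGA — no ATG→stop ORF.
Frame -2: TGA CTC GAC GAT CTA AAC TGA CCT CAT GTC ATA AGA GTT TCC TCA TAC ATC CAC GAG — no ATG→stop ORF.
Frame -3: GAC TCG ACG ATC TAA ACT GAC CTC ATG TCA TAA GAG TTT CCT CAT ACA TCC ACG — ATG at 27, stop TAA at 33 → 9 nt.
Longest: frame +2, positions 8–34, 27 nt = 9 codons = 8 aa. → 8 amino acids.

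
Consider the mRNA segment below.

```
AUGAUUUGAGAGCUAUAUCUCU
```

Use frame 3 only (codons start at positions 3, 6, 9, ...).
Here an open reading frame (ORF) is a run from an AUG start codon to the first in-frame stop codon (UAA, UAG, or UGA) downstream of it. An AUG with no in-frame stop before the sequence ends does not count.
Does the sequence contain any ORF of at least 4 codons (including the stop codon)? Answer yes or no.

no

Frame 3: GAU UUG AGA GCU AUA UCU — no AUG→stop ORF.
Largest ORF found is 0 codons < 4, so no.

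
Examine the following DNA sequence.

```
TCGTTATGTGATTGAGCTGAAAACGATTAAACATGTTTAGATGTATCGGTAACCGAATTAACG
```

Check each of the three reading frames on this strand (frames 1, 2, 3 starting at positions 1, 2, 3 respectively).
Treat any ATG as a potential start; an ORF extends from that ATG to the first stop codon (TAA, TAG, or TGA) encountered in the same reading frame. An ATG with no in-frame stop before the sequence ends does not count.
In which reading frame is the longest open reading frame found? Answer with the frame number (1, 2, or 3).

Frame 1: TCG TTA TGT GAT TGA GCT GAA AAC GAT TAA ACA TGT TTA GAT GTA TCG GTA ACC GAA TTA ACG — no ATG→stop ORF.
Frame 2: CGT TAT GTG ATT GAG CTG AAA ACG ATT AAA CAT GTT TAG ATG TAT CGG TAA CCG AAT TAA — ATG at 41, stop TAA at 50 → 12 nt.
Frame 3: GTT ATG TGA TTG AGC TGA AAA CGA TTA AAC ATG TTT AGA TGT ATC GGT AAC CGA ATT AAC — ATG at 6, stop TGA at 9 → 6 nt.
Longest ORF is 12 nt in frame 2 (positions 41–52).

2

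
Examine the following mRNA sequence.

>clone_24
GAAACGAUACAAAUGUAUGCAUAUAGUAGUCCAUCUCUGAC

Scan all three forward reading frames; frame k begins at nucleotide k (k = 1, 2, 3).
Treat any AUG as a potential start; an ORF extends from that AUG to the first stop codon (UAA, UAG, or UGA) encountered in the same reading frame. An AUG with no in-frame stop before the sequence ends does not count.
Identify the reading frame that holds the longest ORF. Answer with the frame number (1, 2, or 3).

Frame 1: GAA ACG AUA CAA AUG UAU GCA UAU AGU AGU CCA UCU CUG — no AUG→stop ORF.
Frame 2: AAA CGA UAC AAA UGU AUG CAU AUA GUA GUC CAU CUC UGA — AUG at 17, stop UGA at 38 → 24 nt.
Frame 3: AAC GAU ACA AAU GUA UGC AUA UAG UAG UCC AUC UCU GAC — no AUG→stop ORF.
Longest ORF is 24 nt in frame 2 (positions 17–40).

2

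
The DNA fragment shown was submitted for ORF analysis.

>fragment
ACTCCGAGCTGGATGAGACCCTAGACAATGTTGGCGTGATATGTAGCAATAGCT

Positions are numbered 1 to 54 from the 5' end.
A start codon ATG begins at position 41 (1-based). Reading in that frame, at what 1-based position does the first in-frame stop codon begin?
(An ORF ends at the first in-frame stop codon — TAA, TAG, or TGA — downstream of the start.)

44

Codons from position 41: ATG (41–43), TAG (44–46).
TAG is a stop codon; it begins at position 44.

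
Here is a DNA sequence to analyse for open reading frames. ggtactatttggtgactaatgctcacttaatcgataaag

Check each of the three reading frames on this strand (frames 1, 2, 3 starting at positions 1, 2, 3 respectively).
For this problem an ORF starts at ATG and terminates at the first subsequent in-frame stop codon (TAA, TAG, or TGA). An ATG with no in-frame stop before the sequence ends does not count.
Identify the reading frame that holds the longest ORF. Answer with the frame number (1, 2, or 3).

1

Frame 1: GGT ACT ATT TGG TGA CTA ATG CTC ACT TAA TCG ATA AAG — ATG at 19, stop TAA at 28 → 12 nt.
Frame 2: GTA CTA TTT GGT GAC TAA TGC TCA CTT AAT CGA TAA — no ATG→stop ORF.
Frame 3: TAC TAT TTG GTG ACT AAT GCT CAC TTA ATC GAT AAA — no ATG→stop ORF.
Longest ORF is 12 nt in frame 1 (positions 19–30).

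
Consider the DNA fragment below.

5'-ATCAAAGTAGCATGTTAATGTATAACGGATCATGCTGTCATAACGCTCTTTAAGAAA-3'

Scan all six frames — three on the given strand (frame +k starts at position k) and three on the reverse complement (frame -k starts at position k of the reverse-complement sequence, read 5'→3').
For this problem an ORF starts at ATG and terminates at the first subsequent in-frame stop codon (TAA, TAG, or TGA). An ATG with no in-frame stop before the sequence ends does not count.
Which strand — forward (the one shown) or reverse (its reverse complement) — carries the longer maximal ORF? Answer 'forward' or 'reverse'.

Reverse complement (5'→3'): TTTCTTAAAGAGCGTTATGACAGCATGATCCGTTATACATTAACATGCTACTTTGAT
Frame +1: ATC AAA GTA GCA TGT TAA TGT ATA ACG GAT CAT GCT GTC ATA ACG CTC TTT AAG AAA — no ATG→stop ORF.
Frame +2: TCA AAG TAG CAT GTT AAT GTA TAA CGG ATC ATG CTG TCA TAA CGC TCT TTA AGA — ATG at 32, stop TAA at 41 → 12 nt.
Frame +3: CAA AGT AGC ATG TTA ATG TAT AAC GGA TCA TGC TGT CAT AAC GCT CTT TAA GAA — ATG at 12, stop TAA at 51 → 42 nt; ATG at 18, stop TAA at 51 → 36 nt.
Frame -1: TTT CTT AAA GAG CGT TAT GAC AGC ATG ATC CGT TAT ACA TTA ACA TGC TAC TTT GAT — no ATG→stop ORF.
Frame -2: TTC TTA AAG AGC GTT ATG ACA GCA TGA TCC GTT ATA CAT TAA CAT GCT ACT TTG — ATG at 17, stop TGA at 26 → 12 nt.
Frame -3: TCT TAA AGA GCG TTA TGA CAG CAT GAT CCG TTA TAC ATT AAC ATG CTA CTT TGA — ATG at 45, stop TGA at 54 → 12 nt.
Forward-strand max 42 nt; reverse-strand max 12 nt. The forward strand has the longer ORF.

forward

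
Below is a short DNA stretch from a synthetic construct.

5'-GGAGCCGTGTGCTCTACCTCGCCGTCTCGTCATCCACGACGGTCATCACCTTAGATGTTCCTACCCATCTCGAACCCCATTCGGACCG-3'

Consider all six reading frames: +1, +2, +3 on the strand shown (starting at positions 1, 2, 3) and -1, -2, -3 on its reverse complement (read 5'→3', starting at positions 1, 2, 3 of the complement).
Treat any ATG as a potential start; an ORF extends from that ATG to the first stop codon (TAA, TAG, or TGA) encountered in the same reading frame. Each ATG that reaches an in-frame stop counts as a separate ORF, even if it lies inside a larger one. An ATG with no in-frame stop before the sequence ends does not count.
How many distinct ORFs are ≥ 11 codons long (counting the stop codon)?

1

Reverse complement (5'→3'): CGGTCCGAATGGGGTTCGAGATGGGTAGGAACATCTAAGGTGATGACCGTCGTGGATGACGAGACGGCGAGGTAGAGCACACGGCTCC
Frame +1: GGA GCC GTG TGC TCT ACC TCG CCG TCT CGT CAT CCA CGA CGG TCA TCA CCT TAG ATG TTC CTA CCC ATC TCG AAC CCC ATT CGG ACC — no ATG→stop ORF.
Frame +2: GAG CCG TGT GCT CTA CCT CGC CGT CTC GTC ATC CAC GAC GGT CAT CAC CTT AGA TGT TCC TAC CCA TCT CGA ACC CCA TTC GGA CCG — no ATG→stop ORF.
Frame +3: AGC CGT GTG CTC TAC CTC GCC GTC TCG TCA TCC ACG ACG GTC ATC ACC TTA GAT GTT CCT ACC CAT CTC GAA CCC CAT TCG GAC — no ATG→stop ORF.
Frame -1: CGG TCC GAA TGG GGT TCG AGA TGG GTA GGA ACA TCT AAG GTG ATG ACC GTC GTG GAT GAC GAG ACG GCG AGG TAG AGC ACA CGG CTC — ATG at 43, stop TAG at 73 → 33 nt.
Frame -2: GGT CCG AAT GGG GTT CGA GAT GGG TAG GAA CAT CTA AGG TGA TGA CCG TCG TGG ATG ACG AGA CGG CGA GGT AGA GCA CAC GGC TCC — no ATG→stop ORF.
Frame -3: GTC CGA ATG GGG TTC GAG ATG GGT AGG AAC ATC TAA GGT GAT GAC CGT CGT GGA TGA CGA GAC GGC GAG GTA GAG CAC ACG GCT — ATG at 9, stop TAA at 36 → 30 nt; ATG at 21, stop TAA at 36 → 18 nt.
ORFs ≥ 11 codons: frame -1 43–75 (11 codons). Count = 1.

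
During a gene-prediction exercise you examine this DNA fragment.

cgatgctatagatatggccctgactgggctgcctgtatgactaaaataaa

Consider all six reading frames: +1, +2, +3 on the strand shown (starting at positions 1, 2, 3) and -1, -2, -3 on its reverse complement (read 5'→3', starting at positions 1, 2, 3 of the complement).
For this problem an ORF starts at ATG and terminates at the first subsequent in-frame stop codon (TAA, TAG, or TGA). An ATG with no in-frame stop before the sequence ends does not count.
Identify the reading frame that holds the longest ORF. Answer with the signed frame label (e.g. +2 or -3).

Reverse complement (5'→3'): TTTATTTTAGTCATACAGGCAGCCCAGTCAGGGCCATATCTATAGCATCG
Frame +1: CGA TGC TAT AGA TAT GGC CCT GAC TGG GCT GCC TGT ATG ACT AAA ATA — no ATG→stop ORF.
Frame +2: GAT GCT ATA GAT ATG GCC CTG ACT GGG CTG CCT GTA TGA CTA AAA TAA — ATG at 14, stop TGA at 38 → 27 nt.
Frame +3: ATG CTA TAG ATA TGG CCC TGA CTG GGC TGC CTG TAT GAC TAA AAT AAA — ATG at 3, stop TAG at 9 → 9 nt.
Frame -1: TTT ATT TTA GTC ATA CAG GCA GCC CAG TCA GGG CCA TAT CTA TAG CAT — no ATG→stop ORF.
Frame -2: TTA TTT TAG TCA TAC AGG CAG CCC AGT CAG GGC CAT ATC TAT AGC ATC — no ATG→stop ORF.
Frame -3: TAT TTT AGT CAT ACA GGC AGC CCA GTC AGG GCC ATA TCT ATA GCA TCG — no ATG→stop ORF.
Longest ORF is 27 nt in frame +2 (positions 14–40).

+2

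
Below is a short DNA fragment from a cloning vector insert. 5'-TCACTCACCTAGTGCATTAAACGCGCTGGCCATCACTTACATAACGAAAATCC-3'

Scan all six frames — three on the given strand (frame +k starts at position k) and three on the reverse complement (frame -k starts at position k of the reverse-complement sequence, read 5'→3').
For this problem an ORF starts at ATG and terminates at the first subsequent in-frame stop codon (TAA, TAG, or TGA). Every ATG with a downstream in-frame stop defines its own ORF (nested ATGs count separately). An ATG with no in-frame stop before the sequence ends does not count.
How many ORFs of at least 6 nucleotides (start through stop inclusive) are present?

3

Reverse complement (5'→3'): GGATTTTCGTTATGTAAGTGATGGCCAGCGCGTTTAATGCACTAGGTGAGTGA
Frame +1: TCA CTC ACC TAG TGC ATT AAA CGC GCT GGC CAT CAC TTA CAT AAC GAA AAT — no ATG→stop ORF.
Frame +2: CAC TCA CCT AGT GCA TTA AAC GCG CTG GCC ATC ACT TAC ATA ACG AAA ATC — no ATG→stop ORF.
Frame +3: ACT CAC CTA GTG CAT TAA ACG CGC TGG CCA TCA CTT ACA TAA CGA AAA TCC — no ATG→stop ORF.
Frame -1: GGA TTT TCG TTA TGT AAG TGA TGG CCA GCG CGT TTA ATG CAC TAG GTG AGT — ATG at 37, stop TAG at 43 → 9 nt.
Frame -2: GAT TTT CGT TAT GTA AGT GAT GGC CAG CGC GTT TAA TGC ACT AGG TGA GTG — no ATG→stop ORF.
Frame -3: ATT TTC GTT ATG TAA GTG ATG GCC AGC GCG TTT AAT GCA CTA GGT GAG TGA — ATG at 12, stop TAA at 15 → 6 nt; ATG at 21, stop TGA at 51 → 33 nt.
ORFs ≥ 6 nucleotides: frame -1 37–45 (9 nucleotides), frame -3 12–17 (6 nucleotides), frame -3 21–53 (33 nucleotides). Count = 3.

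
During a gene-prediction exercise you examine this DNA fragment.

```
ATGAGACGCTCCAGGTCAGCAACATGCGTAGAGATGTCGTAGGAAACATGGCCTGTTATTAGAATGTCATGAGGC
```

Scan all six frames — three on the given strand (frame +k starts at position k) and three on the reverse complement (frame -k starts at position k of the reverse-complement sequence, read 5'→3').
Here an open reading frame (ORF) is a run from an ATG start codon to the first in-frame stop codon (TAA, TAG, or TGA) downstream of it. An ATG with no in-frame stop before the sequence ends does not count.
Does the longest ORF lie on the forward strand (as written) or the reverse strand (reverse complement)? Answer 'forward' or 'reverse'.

Reverse complement (5'→3'): GCCTCATGACATTCTAATAACAGGCCATGTTTCCTACGACATCTCTACGCATGTTGCTGACCTGGAGCGTCTCAT
Frame +1: ATG AGA CGC TCC AGG TCA GCA ACA TGC GTA GAG ATG TCG TAG GAA ACA TGG CCT GTT ATT AGA ATG TCA TGA GGC — ATG at 1, stop TAG at 40 → 42 nt; ATG at 34, stop TAG at 40 → 9 nt; ATG at 64, stop TGA at 70 → 9 nt.
Frame +2: TGA GAC GCT CCA GGT CAG CAA CAT GCG TAG AGA TGT CGT AGG AAA CAT GGC CTG TTA TTA GAA TGT CAT GAG — no ATG→stop ORF.
Frame +3: GAG ACG CTC CAG GTC AGC AAC ATG CGT AGA GAT GTC GTA GGA AAC ATG GCC TGT TAT TAG AAT GTC ATG AGG — ATG at 24, stop TAG at 60 → 39 nt; ATG at 48, stop TAG at 60 → 15 nt.
Frame -1: GCC TCA TGA CAT TCT AAT AAC AGG CCA TGT TTC CTA CGA CAT CTC TAC GCA TGT TGC TGA CCT GGA GCG TCT CAT — no ATG→stop ORF.
Frame -2: CCT CAT GAC ATT CTA ATA ACA GGC CAT GTT TCC TAC GAC ATC TCT ACG CAT GTT GCT GAC CTG GAG CGT CTC — no ATG→stop ORF.
Frame -3: CTC ATG ACA TTC TAA TAA CAG GCC ATG TTT CCT ACG ACA TCT CTA CGC ATG TTG CTG ACC TGG AGC GTC TCA — ATG at 6, stop TAA at 15 → 12 nt.
Forward-strand max 42 nt; reverse-strand max 12 nt. The forward strand has the longer ORF.

forward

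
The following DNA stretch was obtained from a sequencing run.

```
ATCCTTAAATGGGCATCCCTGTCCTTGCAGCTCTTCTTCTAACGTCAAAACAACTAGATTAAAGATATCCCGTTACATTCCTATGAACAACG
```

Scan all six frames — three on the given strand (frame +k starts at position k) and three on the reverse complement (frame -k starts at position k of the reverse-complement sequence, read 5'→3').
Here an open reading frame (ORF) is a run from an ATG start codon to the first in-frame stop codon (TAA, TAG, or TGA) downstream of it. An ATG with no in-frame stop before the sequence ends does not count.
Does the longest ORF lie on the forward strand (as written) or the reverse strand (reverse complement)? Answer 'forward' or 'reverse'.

forward

Reverse complement (5'→3'): CGTTGTTCATAGGAATGTAACGGGATATCTTTAATCTAGTTGTTTTGACGTTAGAAGAAGAGCTGCAAGGACAGGGATGCCCATTTAAGGAT
Frame +1: ATC CTT AAA TGG GCA TCC CTG TCC TTG CAG CTC TTC TTC TAA CGT CAA AAC AAC TAG ATT AAA GAT ATC CCG TTA CAT TCC TAT GAA CAA — no ATG→stop ORF.
Frame +2: TCC TTA AAT GGG CAT CCC TGT CCT TGC AGC TCT TCT TCT AAC GTC AAA ACA ACT AGA TTA AAG ATA TCC CGT TAC ATT CCT ATG AAC AAC — no ATG→stop ORF.
Frame +3: CCT TAA ATG GGC ATC CCT GTC CTT GCA GCT CTT CTT CTA ACG TCA AAA CAA CTA GAT TAA AGA TAT CCC GTT ACA TTC CTA TGA ACA ACG — ATG at 9, stop TAA at 60 → 54 nt.
Frame -1: CGT TGT TCA TAG GAA TGT AAC GGG ATA TCT TTA ATC TAG TTG TTT TGA CGT TAG AAG AAG AGC TGC AAG GAC AGG GAT GCC CAT TTA AGG — no ATG→stop ORF.
Frame -2: GTT GTT CAT AGG AAT GTA ACG GGA TAT CTT TAA TCT AGT TGT TTT GAC GTT AGA AGA AGA GCT GCA AGG ACA GGG ATG CCC ATT TAA GGA — ATG at 77, stop TAA at 86 → 12 nt.
Frame -3: TTG TTC ATA GGA ATG TAA CGG GAT ATC TTT AAT CTA GTT GTT TTG ACG TTA GAA GAA GAG CTG CAA GGA CAG GGA TGC CCA TTT AAG GAT — ATG at 15, stop TAA at 18 → 6 nt.
Forward-strand max 54 nt; reverse-strand max 12 nt. The forward strand has the longer ORF.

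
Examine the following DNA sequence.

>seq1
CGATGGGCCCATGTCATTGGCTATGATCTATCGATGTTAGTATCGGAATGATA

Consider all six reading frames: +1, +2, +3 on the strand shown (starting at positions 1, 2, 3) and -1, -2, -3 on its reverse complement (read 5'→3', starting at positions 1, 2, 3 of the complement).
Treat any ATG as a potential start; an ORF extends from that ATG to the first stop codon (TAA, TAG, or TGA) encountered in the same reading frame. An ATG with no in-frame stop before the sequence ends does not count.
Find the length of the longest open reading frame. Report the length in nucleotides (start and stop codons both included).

30

Reverse complement (5'→3'): TATCATTCCGATACTAACATCGATAGATCATAGCCAATGACATGGGCCCATCG
Frame +1: CGA TGG GCC CAT GTC ATT GGC TAT GAT CTA TCG ATG TTA GTA TCG GAA TGA — ATG at 34, stop TGA at 49 → 18 nt.
Frame +2: GAT GGG CCC ATG TCA TTG GCT ATG ATC TAT CGA TGT TAG TAT CGG AAT GAT — ATG at 11, stop TAG at 38 → 30 nt; ATG at 23, stop TAG at 38 → 18 nt.
Frame +3: ATG GGC CCA TGT CAT TGG CTA TGA TCT ATC GAT GTT AGT ATC GGA ATG ATA — ATG at 3, stop TGA at 24 → 24 nt.
Frame -1: TAT CAT TCC GAT ACT AAC ATC GAT AGA TCA TAG CCA ATG ACA TGG GCC CAT — no ATG→stop ORF.
Frame -2: ATC ATT CCG ATA CTA ACA TCG ATA GAT CAT AGC CAA TGA CAT GGG CCC ATC — no ATG→stop ORF.
Frame -3: TCA TTC CGA TAC TAA CAT CGA TAG ATC ATA GCC AAT GAC ATG GGC CCA TCG — no ATG→stop ORF.
Longest: frame +2, positions 11–40, 30 nt = 10 codons = 9 aa. → 30 nucleotides.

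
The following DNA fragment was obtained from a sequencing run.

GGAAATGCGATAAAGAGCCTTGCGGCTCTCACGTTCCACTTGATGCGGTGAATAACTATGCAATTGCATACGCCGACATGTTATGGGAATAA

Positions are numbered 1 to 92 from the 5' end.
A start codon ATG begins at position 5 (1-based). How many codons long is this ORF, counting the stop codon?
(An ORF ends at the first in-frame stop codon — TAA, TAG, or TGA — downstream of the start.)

3

Codons from position 5: ATG (5–7), CGA (8–10), TAA (11–13).
TAA is the first in-frame stop; that's 3 codons including the stop.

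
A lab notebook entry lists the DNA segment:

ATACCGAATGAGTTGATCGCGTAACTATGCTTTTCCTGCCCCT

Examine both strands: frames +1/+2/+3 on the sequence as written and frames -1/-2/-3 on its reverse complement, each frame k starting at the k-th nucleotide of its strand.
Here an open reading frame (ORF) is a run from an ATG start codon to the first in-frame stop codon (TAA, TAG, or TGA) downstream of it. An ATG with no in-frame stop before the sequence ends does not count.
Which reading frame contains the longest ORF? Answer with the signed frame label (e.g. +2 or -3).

+2

Reverse complement (5'→3'): AGGGGCAGGAAAAGCATAGTTACGCGATCAACTCATTCGGTAT
Frame +1: ATA CCG AAT GAG TTG ATC GCG TAA CTA TGC TTT TCC TGC CCC — no ATG→stop ORF.
Frame +2: TAC CGA ATG AGT TGA TCG CGT AAC TAT GCT TTT CCT GCC CCT — ATG at 8, stop TGA at 14 → 9 nt.
Frame +3: ACC GAA TGA GTT GAT CGC GTA ACT ATG CTT TTC CTG CCC — no ATG→stop ORF.
Frame -1: AGG GGC AGG AAA AGC ATA GTT ACG CGA TCA ACT CAT TCG GTA — no ATG→stop ORF.
Frame -2: GGG GCA GGA AAA GCA TAG TTA CGC GAT CAA CTC ATT CGG TAT — no ATG→stop ORF.
Frame -3: GGG CAG GAA AAG CAT AGT TAC GCG ATC AAC TCA TTC GGT — no ATG→stop ORF.
Longest ORF is 9 nt in frame +2 (positions 8–16).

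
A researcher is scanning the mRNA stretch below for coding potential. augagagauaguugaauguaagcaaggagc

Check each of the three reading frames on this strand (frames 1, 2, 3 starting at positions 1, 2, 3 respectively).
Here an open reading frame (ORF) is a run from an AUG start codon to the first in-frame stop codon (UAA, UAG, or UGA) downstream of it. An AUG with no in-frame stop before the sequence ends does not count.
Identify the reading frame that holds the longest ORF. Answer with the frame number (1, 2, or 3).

Frame 1: AUG AGA GAU AGU UGA AUG UAA GCA AGG AGC — AUG at 1, stop UGA at 13 → 15 nt; AUG at 16, stop UAA at 19 → 6 nt.
Frame 2: UGA GAG AUA GUU GAA UGU AAG CAA GGA — no AUG→stop ORF.
Frame 3: GAG AGA UAG UUG AAU GUA AGC AAG GAG — no AUG→stop ORF.
Longest ORF is 15 nt in frame 1 (positions 1–15).

1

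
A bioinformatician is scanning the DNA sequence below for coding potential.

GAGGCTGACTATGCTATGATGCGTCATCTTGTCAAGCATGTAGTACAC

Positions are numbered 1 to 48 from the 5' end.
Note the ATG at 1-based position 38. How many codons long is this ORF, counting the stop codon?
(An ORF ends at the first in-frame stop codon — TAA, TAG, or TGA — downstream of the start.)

Codons from position 38: ATG (38–40), TAG (41–43).
TAG is the first in-frame stop; that's 2 codons including the stop.

2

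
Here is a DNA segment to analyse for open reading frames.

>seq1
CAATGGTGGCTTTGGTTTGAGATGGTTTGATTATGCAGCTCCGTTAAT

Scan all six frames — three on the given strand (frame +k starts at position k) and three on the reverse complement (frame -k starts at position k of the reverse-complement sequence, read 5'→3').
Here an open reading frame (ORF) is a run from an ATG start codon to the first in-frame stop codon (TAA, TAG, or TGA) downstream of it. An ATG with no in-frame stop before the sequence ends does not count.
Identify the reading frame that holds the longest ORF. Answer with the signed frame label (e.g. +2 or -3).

+3

Reverse complement (5'→3'): ATTAACGGAGCTGCATAATCAAACCATCTCAAACCAAAGCCACCATTG
Frame +1: CAA TGG TGG CTT TGG TTT GAG ATG GTT TGA TTA TGC AGC TCC GTT AAT — ATG at 22, stop TGA at 28 → 9 nt.
Frame +2: AAT GGT GGC TTT GGT TTG AGA TGG TTT GAT TAT GCA GCT CCG TTA — no ATG→stop ORF.
Frame +3: ATG GTG GCT TTG GTT TGA GAT GGT TTG ATT ATG CAG CTC CGT TAA — ATG at 3, stop TGA at 18 → 18 nt; ATG at 33, stop TAA at 45 → 15 nt.
Frame -1: ATT AAC GGA GCT GCA TAA TCA AAC CAT CTC AAA CCA AAG CCA CCA TTG — no ATG→stop ORF.
Frame -2: TTA ACG GAG CTG CAT AAT CAA ACC ATC TCA AAC CAA AGC CAC CAT — no ATG→stop ORF.
Frame -3: TAA CGG AGC TGC ATA ATC AAA CCA TCT CAA ACC AAA GCC ACC ATT — no ATG→stop ORF.
Longest ORF is 18 nt in frame +3 (positions 3–20).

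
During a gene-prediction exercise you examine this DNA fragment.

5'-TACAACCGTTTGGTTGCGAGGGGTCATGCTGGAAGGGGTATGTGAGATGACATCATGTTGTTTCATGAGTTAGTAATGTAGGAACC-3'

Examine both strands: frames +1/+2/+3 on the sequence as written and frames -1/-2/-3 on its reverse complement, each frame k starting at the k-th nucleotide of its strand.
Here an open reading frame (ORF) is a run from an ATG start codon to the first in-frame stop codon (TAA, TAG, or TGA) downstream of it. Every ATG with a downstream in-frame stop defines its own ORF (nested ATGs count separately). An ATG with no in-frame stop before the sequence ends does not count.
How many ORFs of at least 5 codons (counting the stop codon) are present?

Reverse complement (5'→3'): GGTTCCTACATTACTAACTCATGAAACAACATGATGTCATCTCACATACCCCTTCCAGCATGACCCCTCGCAACCAAACGGTTGTA
Frame +1: TAC AAC CGT TTG GTT GCG AGG GGT CAT GCT GGA AGG GGT ATG TGA GAT GAC ATC ATG TTG TTT CAT GAG TTA GTA ATG TAG GAA — ATG at 40, stop TGA at 43 → 6 nt; ATG at 55, stop TAG at 79 → 27 nt; ATG at 76, stop TAG at 79 → 6 nt.
Frame +2: ACA ACC GTT TGG TTG CGA GGG GTC ATG CTG GAA GGG GTA TGT GAG ATG ACA TCA TGT TGT TTC ATG AGT TAG TAA TGT AGG AAC — ATG at 26, stop TAG at 71 → 48 nt; ATG at 47, stop TAG at 71 → 27 nt; ATG at 65, stop TAG at 71 → 9 nt.
Frame +3: CAA CCG TTT GGT TGC GAG GGG TCA TGC TGG AAG GGG TAT GTG AGA TGA CAT CAT GTT GTT TCA TGA GTT AGT AAT GTA GGA ACC — no ATG→stop ORF.
Frame -1: GGT TCC TAC ATT ACT AAC TCA TGA AAC AAC ATG ATG TCA TCT CAC ATA CCC CTT CCA GCA TGA CCC CTC GCA ACC AAA CGG TTG — ATG at 31, stop TGA at 61 → 33 nt; ATG at 34, stop TGA at 61 → 30 nt.
Frame -2: GTT CCT ACA TTA CTA ACT CAT GAA ACA ACA TGA TGT CAT CTC ACA TAC CCC TTC CAG CAT GAC CCC TCG CAA CCA AAC GGT TGT — no ATG→stop ORF.
Frame -3: TTC CTA CAT TAC TAA CTC ATG AAA CAA CAT GAT GTC ATC TCA CAT ACC CCT TCC AGC ATG ACC CCT CGC AAC CAA ACG GTT GTA — no ATG→stop ORF.
ORFs ≥ 5 codons: frame +1 55–81 (9 codons), frame +2 26–73 (16 codons), frame +2 47–73 (9 codons), frame -1 31–63 (11 codons), frame -1 34–63 (10 codons). Count = 5.

5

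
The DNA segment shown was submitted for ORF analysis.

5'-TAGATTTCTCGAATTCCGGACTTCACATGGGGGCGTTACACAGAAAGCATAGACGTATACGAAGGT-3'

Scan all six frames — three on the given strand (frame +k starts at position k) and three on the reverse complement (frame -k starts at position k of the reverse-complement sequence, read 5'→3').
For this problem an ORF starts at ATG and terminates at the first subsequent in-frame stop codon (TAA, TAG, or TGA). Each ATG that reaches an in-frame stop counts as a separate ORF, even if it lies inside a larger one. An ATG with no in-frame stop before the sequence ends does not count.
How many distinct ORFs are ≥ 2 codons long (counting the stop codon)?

2

Reverse complement (5'→3'): ACCTTCGTATACGTCTATGCTTTCTGTGTAACGCCCCCATGTGAAGTCCGGAATTCGAGAAATCTA
Frame +1: TAG ATT TCT CGA ATT CCG GAC TTC ACA TGG GGG CGT TAC ACA GAA AGC ATA GAC GTA TAC GAA GGT — no ATG→stop ORF.
Frame +2: AGA TTT CTC GAA TTC CGG ACT TCA CAT GGG GGC GTT ACA CAG AAA GCA TAG ACG TAT ACG AAG — no ATG→stop ORF.
Frame +3: GAT TTC TCG AAT TCC GGA CTT CAC ATG GGG GCG TTA CAC AGA AAG CAT AGA CGT ATA CGA AGG — no ATG→stop ORF.
Frame -1: ACC TTC GTA TAC GTC TAT GCT TTC TGT GTA ACG CCC CCA TGT GAA GTC CGG AAT TCG AGA AAT CTA — no ATG→stop ORF.
Frame -2: CCT TCG TAT ACG TCT ATG CTT TCT GTG TAA CGC CCC CAT GTG AAG TCC GGA ATT CGA GAA ATC — ATG at 17, stop TAA at 29 → 15 nt.
Frame -3: CTT CGT ATA CGT CTA TGC TTT CTG TGT AAC GCC CCC ATG TGA AGT CCG GAA TTC GAG AAA TCT — ATG at 39, stop TGA at 42 → 6 nt.
ORFs ≥ 2 codons: frame -2 17–31 (5 codons), frame -3 39–44 (2 codons). Count = 2.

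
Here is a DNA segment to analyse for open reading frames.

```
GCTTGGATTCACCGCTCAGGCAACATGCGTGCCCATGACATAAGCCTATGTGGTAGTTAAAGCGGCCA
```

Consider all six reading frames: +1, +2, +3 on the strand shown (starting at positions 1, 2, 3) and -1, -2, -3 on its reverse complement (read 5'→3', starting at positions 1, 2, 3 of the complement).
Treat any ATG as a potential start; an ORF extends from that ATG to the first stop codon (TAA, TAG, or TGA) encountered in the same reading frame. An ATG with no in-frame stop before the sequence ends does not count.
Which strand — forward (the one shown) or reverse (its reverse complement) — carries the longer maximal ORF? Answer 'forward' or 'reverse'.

forward

Reverse complement (5'→3'): TGGCCGCTTTAACTACCACATAGGCTTATGTCATGGGCACGCATGTTGCCTGAGCGGTGAATCCAAGC
Frame +1: GCT TGG ATT CAC CGC TCA GGC AAC ATG CGT GCC CAT GAC ATA AGC CTA TGT GGT AGT TAA AGC GGC — ATG at 25, stop TAA at 58 → 36 nt.
Frame +2: CTT GGA TTC ACC GCT CAG GCA ACA TGC GTG CCC ATG ACA TAA GCC TAT GTG GTA GTT AAA GCG GCC — ATG at 35, stop TAA at 41 → 9 nt.
Frame +3: TTG GAT TCA CCG CTC AGG CAA CAT GCG TGC CCA TGA CAT AAG CCT ATG TGG TAG TTA AAG CGG CCA — ATG at 48, stop TAG at 54 → 9 nt.
Frame -1: TGG CCG CTT TAA CTA CCA CAT AGG CTT ATG TCA TGG GCA CGC ATG TTG CCT GAG CGG TGA ATC CAA — ATG at 28, stop TGA at 58 → 33 nt; ATG at 43, stop TGA at 58 → 18 nt.
Frame -2: GGC CGC TTT AAC TAC CAC ATA GGC TTA TGT CAT GGG CAC GCA TGT TGC CTG AGC GGT GAA TCC AAG — no ATG→stop ORF.
Frame -3: GCC GCT TTA ACT ACC ACA TAG GCT TAT GTC ATG GGC ACG CAT GTT GCC TGA GCG GTG AAT CCA AGC — ATG at 33, stop TGA at 51 → 21 nt.
Forward-strand max 36 nt; reverse-strand max 33 nt. The forward strand has the longer ORF.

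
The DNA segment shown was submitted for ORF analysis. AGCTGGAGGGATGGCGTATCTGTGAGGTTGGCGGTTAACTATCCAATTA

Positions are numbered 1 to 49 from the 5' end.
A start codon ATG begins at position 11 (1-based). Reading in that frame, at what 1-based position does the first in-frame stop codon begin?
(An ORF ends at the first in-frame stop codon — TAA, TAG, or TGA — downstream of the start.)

Codons from position 11: ATG (11–13), GCG (14–16), TAT (17–19), CTG (20–22), TGA (23–25).
TGA is a stop codon; it begins at position 23.

23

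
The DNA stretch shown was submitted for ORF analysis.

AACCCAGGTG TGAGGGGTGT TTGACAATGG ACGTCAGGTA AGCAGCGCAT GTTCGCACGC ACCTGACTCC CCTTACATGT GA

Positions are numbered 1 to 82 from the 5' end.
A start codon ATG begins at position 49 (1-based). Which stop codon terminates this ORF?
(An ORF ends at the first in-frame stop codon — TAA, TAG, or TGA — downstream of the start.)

TGA

Codons from position 49: ATG (49–51), TTC (52–54), GCA (55–57), CGC (58–60), ACC (61–63), TGA (64–66).
The first in-frame stop codon is TGA.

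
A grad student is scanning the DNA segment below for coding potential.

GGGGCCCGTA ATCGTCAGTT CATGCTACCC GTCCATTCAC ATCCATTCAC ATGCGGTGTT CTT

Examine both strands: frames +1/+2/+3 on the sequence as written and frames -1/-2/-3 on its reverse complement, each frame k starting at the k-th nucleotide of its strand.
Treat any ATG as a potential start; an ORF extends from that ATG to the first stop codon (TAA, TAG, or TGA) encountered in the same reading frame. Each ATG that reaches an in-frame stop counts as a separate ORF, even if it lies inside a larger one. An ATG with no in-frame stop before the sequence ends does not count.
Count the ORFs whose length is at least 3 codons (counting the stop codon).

3

Reverse complement (5'→3'): AAGAACACCGCATGTGAATGGATGTGAATGGACGGGTAGCATGAACTGACGATTACGGGCCCC
Frame +1: GGG GCC CGT AAT CGT CAG TTC ATG CTA CCC GTC CAT TCA CAT CCA TTC ACA TGC GGT GTT CTT — no ATG→stop ORF.
Frame +2: GGG CCC GTA ATC GTC AGT TCA TGC TAC CCG TCC ATT CAC ATC CAT TCA CAT GCG GTG TTC — no ATG→stop ORF.
Frame +3: GGC CCG TAA TCG TCA GTT CAT GCT ACC CGT CCA TTC ACA TCC ATT CAC ATG CGG TGT TCT — no ATG→stop ORF.
Frame -1: AAG AAC ACC GCA TGT GAA TGG ATG TGA ATG GAC GGG TAG CAT GAA CTG ACG ATT ACG GGC CCC — ATG at 22, stop TGA at 25 → 6 nt; ATG at 28, stop TAG at 37 → 12 nt.
Frame -2: AGA ACA CCG CAT GTG AAT GGA TGT GAA TGG ACG GGT AGC ATG AAC TGA CGA TTA CGG GCC — ATG at 41, stop TGA at 47 → 9 nt.
Frame -3: GAA CAC CGC ATG TGA ATG GAT GTG AAT GGA CGG GTA GCA TGA ACT GAC GAT TAC GGG CCC — ATG at 12, stop TGA at 15 → 6 nt; ATG at 18, stop TGA at 42 → 27 nt.
ORFs ≥ 3 codons: frame -1 28–39 (4 codons), frame -2 41–49 (3 codons), frame -3 18–44 (9 codons). Count = 3.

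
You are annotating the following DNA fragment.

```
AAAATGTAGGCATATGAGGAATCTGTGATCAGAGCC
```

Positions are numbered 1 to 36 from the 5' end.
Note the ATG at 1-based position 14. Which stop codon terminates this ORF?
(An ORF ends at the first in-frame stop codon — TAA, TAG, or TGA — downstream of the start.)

TGA

Codons from position 14: ATG (14–16), AGG (17–19), AAT (20–22), CTG (23–25), TGA (26–28).
The first in-frame stop codon is TGA.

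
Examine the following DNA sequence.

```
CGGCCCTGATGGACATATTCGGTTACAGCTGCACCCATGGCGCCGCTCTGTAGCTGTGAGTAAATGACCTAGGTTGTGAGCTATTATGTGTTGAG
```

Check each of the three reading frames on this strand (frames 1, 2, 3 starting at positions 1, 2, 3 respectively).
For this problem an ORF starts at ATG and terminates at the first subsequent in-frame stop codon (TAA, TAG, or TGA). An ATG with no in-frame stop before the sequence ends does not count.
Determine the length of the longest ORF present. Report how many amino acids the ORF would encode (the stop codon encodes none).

Frame 1: CGG CCC TGA TGG ACA TAT TCG GTT ACA GCT GCA CCC ATG GCG CCG CTC TGT AGC TGT GAG TAA ATG ACC TAG GTT GTG AGC TAT TAT GTG TTG — ATG at 37, stop TAA at 61 → 27 nt; ATG at 64, stop TAG at 70 → 9 nt.
Frame 2: GGC CCT GAT GGA CAT ATT CGG TTA CAG CTG CAC CCA TGG CGC CGC TCT GTA GCT GTG AGT AAA TGA CCT AGG TTG TGA GCT ATT ATG TGT TGA — ATG at 86, stop TGA at 92 → 9 nt.
Frame 3: GCC CTG ATG GAC ATA TTC GGT TAC AGC TGC ACC CAT GGC GCC GCT CTG TAG CTG TGA GTA AAT GAC CTA GGT TGT GAG CTA TTA TGT GTT GAG — ATG at 9, stop TAG at 51 → 45 nt.
Longest: frame 3, positions 9–53, 45 nt = 15 codons = 14 aa. → 14 amino acids.

14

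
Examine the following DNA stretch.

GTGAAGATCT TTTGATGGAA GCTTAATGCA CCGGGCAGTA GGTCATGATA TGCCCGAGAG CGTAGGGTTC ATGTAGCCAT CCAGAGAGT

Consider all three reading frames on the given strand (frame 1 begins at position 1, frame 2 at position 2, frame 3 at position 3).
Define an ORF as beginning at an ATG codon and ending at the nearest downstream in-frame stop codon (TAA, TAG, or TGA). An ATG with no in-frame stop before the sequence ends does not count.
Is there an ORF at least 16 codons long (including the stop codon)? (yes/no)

Frame 1: GTG AAG ATC TTT TGA TGG AAG CTT AAT GCA CCG GGC AGT AGG TCA TGA TAT GCC CGA GAG CGT AGG GTT CAT GTA GCC ATC CAG AGA — no ATG→stop ORF.
Frame 2: TGA AGA TCT TTT GAT GGA AGC TTA ATG CAC CGG GCA GTA GGT CAT GAT ATG CCC GAG AGC GTA GGG TTC ATG TAG CCA TCC AGA GAG — ATG at 26, stop TAG at 74 → 51 nt; ATG at 50, stop TAG at 74 → 27 nt; ATG at 71, stop TAG at 74 → 6 nt.
Frame 3: GAA GAT CTT TTG ATG GAA GCT TAA TGC ACC GGG CAG TAG GTC ATG ATA TGC CCG AGA GCG TAG GGT TCA TGT AGC CAT CCA GAG AGT — ATG at 15, stop TAA at 24 → 12 nt; ATG at 45, stop TAG at 63 → 21 nt.
Frame 2 has an ORF of 17 codons (positions 26–76) ≥ 16, so yes.

yes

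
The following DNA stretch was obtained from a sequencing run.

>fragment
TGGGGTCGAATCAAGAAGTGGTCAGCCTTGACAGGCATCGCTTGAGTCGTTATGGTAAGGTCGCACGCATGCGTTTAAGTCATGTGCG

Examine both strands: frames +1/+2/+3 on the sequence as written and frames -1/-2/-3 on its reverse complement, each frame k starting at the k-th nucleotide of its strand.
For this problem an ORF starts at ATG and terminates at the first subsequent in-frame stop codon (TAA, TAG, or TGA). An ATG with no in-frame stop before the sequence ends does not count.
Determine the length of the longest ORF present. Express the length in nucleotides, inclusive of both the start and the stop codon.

Reverse complement (5'→3'): CGCACATGACTTAAACGCATGCGTGCGACCTTACCATAACGACTCAAGCGATGCCTGTCAAGGCTGACCACTTCTTGATTCGACCCCA
Frame +1: TGG GGT CGA ATC AAG AAG TGG TCA GCC TTG ACA GGC ATC GCT TGA GTC GTT ATG GTA AGG TCG CAC GCA TGC GTT TAA GTC ATG TGC — ATG at 52, stop TAA at 76 → 27 nt.
Frame +2: GGG GTC GAA TCA AGA AGT GGT CAG CCT TGA CAG GCA TCG CTT GAG TCG TTA TGG TAA GGT CGC ACG CAT GCG TTT AAG TCA TGT GCG — no ATG→stop ORF.
Frame +3: GGG TCG AAT CAA GAA GTG GTC AGC CTT GAC AGG CAT CGC TTG AGT CGT TAT GGT AAG GTC GCA CGC ATG CGT TTA AGT CAT GTG — no ATG→stop ORF.
Frame -1: CGC ACA TGA CTT AAA CGC ATG CGT GCG ACC TTA CCA TAA CGA CTC AAG CGA TGC CTG TCA AGG CTG ACC ACT TCT TGA TTC GAC CCC — ATG at 19, stop TAA at 37 → 21 nt.
Frame -2: GCA CAT GAC TTA AAC GCA TGC GTG CGA CCT TAC CAT AAC GAC TCA AGC GAT GCC TGT CAA GGC TGA CCA CTT CTT GAT TCG ACC CCA — no ATG→stop ORF.
Frame -3: CAC ATG ACT TAA ACG CAT GCG TGC GAC CTT ACC ATA ACG ACT CAA GCG ATG CCT GTC AAG GCT GAC CAC TTC TTG ATT CGA CCC — ATG at 6, stop TAA at 12 → 9 nt.
Longest: frame +1, positions 52–78, 27 nt = 9 codons = 8 aa. → 27 nucleotides.

27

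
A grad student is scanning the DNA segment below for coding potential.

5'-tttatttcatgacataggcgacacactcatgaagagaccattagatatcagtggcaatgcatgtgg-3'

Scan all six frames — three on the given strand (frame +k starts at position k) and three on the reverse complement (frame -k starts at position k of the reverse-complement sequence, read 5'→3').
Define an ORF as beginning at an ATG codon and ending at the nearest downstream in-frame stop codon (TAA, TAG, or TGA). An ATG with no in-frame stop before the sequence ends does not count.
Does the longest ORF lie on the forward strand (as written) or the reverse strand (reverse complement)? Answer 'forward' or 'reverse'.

reverse

Reverse complement (5'→3'): CCACATGCATTGCCACTGATATCTAATGGTCTCTTCATGAGTGTGTCGCCTATGTCATGAAATAAA
Frame +1: TTT ATT TCA TGA CAT AGG CGA CAC ACT CAT GAA GAG ACC ATT AGA TAT CAG TGG CAA TGC ATG TGG — no ATG→stop ORF.
Frame +2: TTA TTT CAT GAC ATA GGC GAC ACA CTC ATG AAG AGA CCA TTA GAT ATC AGT GGC AAT GCA TGT — no ATG→stop ORF.
Frame +3: TAT TTC ATG ACA TAG GCG ACA CAC TCA TGA AGA GAC CAT TAG ATA TCA GTG GCA ATG CAT GTG — ATG at 9, stop TAG at 15 → 9 nt.
Frame -1: CCA CAT GCA TTG CCA CTG ATA TCT AAT GGT CTC TTC ATG AGT GTG TCG CCT ATG TCA TGA AAT AAA — ATG at 37, stop TGA at 58 → 24 nt; ATG at 52, stop TGA at 58 → 9 nt.
Frame -2: CAC ATG CAT TGC CAC TGA TAT CTA ATG GTC TCT TCA TGA GTG TGT CGC CTA TGT CAT GAA ATA — ATG at 5, stop TGA at 17 → 15 nt; ATG at 26, stop TGA at 38 → 15 nt.
Frame -3: ACA TGC ATT GCC ACT GAT ATC TAA TGG TCT CTT CAT GAG TGT GTC GCC TAT GTC ATG AAA TAA — ATG at 57, stop TAA at 63 → 9 nt.
Forward-strand max 9 nt; reverse-strand max 24 nt. The reverse strand has the longer ORF.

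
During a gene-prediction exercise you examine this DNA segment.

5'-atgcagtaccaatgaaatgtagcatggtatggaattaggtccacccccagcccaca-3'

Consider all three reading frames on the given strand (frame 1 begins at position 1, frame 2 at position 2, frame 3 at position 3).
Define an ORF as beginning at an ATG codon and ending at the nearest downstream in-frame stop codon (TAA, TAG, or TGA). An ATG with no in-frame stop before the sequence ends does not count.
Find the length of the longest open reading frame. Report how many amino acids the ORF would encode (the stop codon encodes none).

8

Frame 1: ATG CAG TAC CAA TGA AAT GTA GCA TGG TAT GGA ATT AGG TCC ACC CCC AGC CCA — ATG at 1, stop TGA at 13 → 15 nt.
Frame 2: TGC AGT ACC AAT GAA ATG TAG CAT GGT ATG GAA TTA GGT CCA CCC CCA GCC CAC — ATG at 17, stop TAG at 20 → 6 nt.
Frame 3: GCA GTA CCA ATG AAA TGT AGC ATG GTA TGG AAT TAG GTC CAC CCC CAG CCC ACA — ATG at 12, stop TAG at 36 → 27 nt; ATG at 24, stop TAG at 36 → 15 nt.
Longest: frame 3, positions 12–38, 27 nt = 9 codons = 8 aa. → 8 amino acids.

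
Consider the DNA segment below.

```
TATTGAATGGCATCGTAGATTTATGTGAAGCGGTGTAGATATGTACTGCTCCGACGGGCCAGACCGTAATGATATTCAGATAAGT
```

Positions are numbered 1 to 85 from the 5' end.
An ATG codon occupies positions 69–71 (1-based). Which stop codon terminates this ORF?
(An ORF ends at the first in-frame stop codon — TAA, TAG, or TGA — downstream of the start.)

TAA

Codons from position 69: ATG (69–71), ATA (72–74), TTC (75–77), AGA (78–80), TAA (81–83).
The first in-frame stop codon is TAA.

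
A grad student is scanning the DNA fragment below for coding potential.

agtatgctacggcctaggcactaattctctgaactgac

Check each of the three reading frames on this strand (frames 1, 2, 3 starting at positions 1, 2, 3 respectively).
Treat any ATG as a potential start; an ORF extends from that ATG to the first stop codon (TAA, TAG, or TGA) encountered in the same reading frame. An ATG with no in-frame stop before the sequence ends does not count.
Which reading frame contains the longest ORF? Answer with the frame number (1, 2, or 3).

Frame 1: AGT ATG CTA CGG CCT AGG CAC TAA TTC TCT GAA CTG — ATG at 4, stop TAA at 22 → 21 nt.
Frame 2: GTA TGC TAC GGC CTA GGC ACT AAT TCT CTG AAC TGA — no ATG→stop ORF.
Frame 3: TAT GCT ACG GCC TAG GCA CTA ATT CTC TGA ACT GAC — no ATG→stop ORF.
Longest ORF is 21 nt in frame 1 (positions 4–24).

1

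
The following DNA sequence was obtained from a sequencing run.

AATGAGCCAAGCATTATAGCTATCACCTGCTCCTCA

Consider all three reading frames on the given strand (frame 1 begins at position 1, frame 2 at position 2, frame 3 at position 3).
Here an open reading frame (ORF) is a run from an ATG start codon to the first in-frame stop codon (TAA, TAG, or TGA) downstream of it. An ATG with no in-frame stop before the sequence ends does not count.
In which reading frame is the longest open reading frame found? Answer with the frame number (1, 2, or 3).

Frame 1: AAT GAG CCA AGC ATT ATA GCT ATC ACC TGC TCC TCA — no ATG→stop ORF.
Frame 2: ATG AGC CAA GCA TTA TAG CTA TCA CCT GCT CCT — ATG at 2, stop TAG at 17 → 18 nt.
Frame 3: TGA GCC AAG CAT TAT AGC TAT CAC CTG CTC CTC — no ATG→stop ORF.
Longest ORF is 18 nt in frame 2 (positions 2–19).

2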